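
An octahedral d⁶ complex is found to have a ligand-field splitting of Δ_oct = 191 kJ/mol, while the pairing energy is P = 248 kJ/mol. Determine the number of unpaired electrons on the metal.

4

With Δ_oct < P the complex is high-spin.
Configuration: t2g^4 e_g^2.
Unpaired electrons: 4.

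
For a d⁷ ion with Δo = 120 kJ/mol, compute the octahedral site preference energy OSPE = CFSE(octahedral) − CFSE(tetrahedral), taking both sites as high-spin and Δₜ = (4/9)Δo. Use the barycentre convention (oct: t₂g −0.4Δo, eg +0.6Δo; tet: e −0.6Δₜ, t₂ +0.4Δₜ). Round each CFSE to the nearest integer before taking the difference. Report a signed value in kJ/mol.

Octahedral (high-spin): t₂g⁵ eg², CFSE = 5(−0.4) + 2(+0.6) = -0.8Δo = -0.8 × 120 = -96 kJ/mol.
Tetrahedral: e⁴ t₂³, CFSE = 4(−0.6) + 3(+0.4) = -1.2Δₜ = -1.2 × (4/9) × 120 = -64 kJ/mol.
Subtracting, OSPE = -96 − (-64) = -32 kJ/mol.

-32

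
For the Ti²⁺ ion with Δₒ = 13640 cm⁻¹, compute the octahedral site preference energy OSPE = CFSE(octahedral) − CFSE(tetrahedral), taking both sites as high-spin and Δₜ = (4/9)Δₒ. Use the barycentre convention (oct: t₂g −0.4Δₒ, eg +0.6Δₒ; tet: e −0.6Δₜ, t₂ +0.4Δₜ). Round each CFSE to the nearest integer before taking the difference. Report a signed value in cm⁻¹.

-3637

Ti²⁺: group 4, so d-count = 4 − 2 = 2.
Octahedral (high-spin): t₂g² eg⁰, CFSE = 2(−0.4) + 0(+0.6) = -0.8Δₒ = -0.8 × 13640 = -10912 cm⁻¹.
Tetrahedral e² t₂⁰ gives -1.2Δₜ = -1.2 × (4/9) × 13640 = -7275 cm⁻¹.
OSPE = CFSE(oct) − CFSE(tet) = -10912 − (-7275) = -3637 cm⁻¹.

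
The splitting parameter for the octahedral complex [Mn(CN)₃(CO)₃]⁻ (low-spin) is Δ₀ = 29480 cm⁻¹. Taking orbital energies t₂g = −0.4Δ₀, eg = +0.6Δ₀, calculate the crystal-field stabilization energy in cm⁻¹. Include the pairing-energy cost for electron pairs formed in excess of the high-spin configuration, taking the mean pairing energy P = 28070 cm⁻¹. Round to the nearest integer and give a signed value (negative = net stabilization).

-2820

Ligand charges: 3×(-1) from CN⁻ and 3×(+0) from CO sum to -3; with overall charge -1, Mn is +2.
Mn²⁺: group 7, so d-count = 7 − 2 = 5.
Configuration: t₂g⁵ eg⁰.
Orbital CFSE = 5(-0.4) + 0(0.6) = -2.0Δ₀ = -2.0 × 29480 = -58960 cm⁻¹.
Pairing penalty: 2 pairs vs 0 in the high-spin reference → 2 extra × P = 56140 cm⁻¹.
Combining: -58960 + 56140 = -2820 cm⁻¹.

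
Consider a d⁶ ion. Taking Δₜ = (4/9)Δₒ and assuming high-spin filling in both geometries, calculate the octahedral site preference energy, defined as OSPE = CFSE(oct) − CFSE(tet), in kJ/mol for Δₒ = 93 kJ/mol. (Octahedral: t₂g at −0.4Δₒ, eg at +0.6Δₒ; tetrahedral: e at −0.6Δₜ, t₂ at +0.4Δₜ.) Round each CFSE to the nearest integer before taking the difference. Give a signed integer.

-12

Octahedral (high-spin): t₂g⁴ eg², CFSE = 4(−0.4) + 2(+0.6) = -0.4Δₒ = -0.4 × 93 = -37 kJ/mol.
Tetrahedral: e³ t₂³, CFSE = 3(−0.6) + 3(+0.4) = -0.6Δₜ = -0.6 × (4/9) × 93 = -25 kJ/mol.
Subtracting, OSPE = -37 − (-25) = -12 kJ/mol.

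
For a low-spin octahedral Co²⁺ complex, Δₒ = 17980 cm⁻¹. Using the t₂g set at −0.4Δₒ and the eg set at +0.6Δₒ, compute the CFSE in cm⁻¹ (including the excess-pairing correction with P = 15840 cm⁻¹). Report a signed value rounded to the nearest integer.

-16524

Co sits in group 9; removing 2 electrons leaves Co²⁺ with 9 − 2 = 7 d electrons.
The d⁷ electrons fill as t₂g⁶ eg¹.
Orbital CFSE = 6(-0.4) + 1(0.6) = -1.8Δₒ = -1.8 × 17980 = -32364 cm⁻¹.
High-spin d⁷ would be t₂g⁵ eg² with 2 pairs; low-spin has 3, so 1 excess pair costs +1P = +15840 cm⁻¹.
Overall CFSE = -32364 + 15840 = -16524 cm⁻¹.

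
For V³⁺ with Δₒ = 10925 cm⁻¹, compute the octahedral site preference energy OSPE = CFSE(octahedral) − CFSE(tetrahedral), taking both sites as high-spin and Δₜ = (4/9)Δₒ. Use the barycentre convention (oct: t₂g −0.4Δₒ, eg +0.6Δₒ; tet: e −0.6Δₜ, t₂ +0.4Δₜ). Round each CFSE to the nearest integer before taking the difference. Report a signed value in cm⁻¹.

V sits in group 5; removing 3 electrons leaves V³⁺ with 5 − 3 = 2 d electrons.
Octahedral high-spin t2g^2 e_g^0: CFSE = -0.8 × 10925 = -8740 cm⁻¹.
In a tetrahedral site the filling is e^2 t2^0: CFSE(tet) = -1.2Δₜ = -1.2 × (4/9)(10925) = -5827 cm⁻¹.
OSPE = -8740 − (-5827) = -2913 cm⁻¹.

-2913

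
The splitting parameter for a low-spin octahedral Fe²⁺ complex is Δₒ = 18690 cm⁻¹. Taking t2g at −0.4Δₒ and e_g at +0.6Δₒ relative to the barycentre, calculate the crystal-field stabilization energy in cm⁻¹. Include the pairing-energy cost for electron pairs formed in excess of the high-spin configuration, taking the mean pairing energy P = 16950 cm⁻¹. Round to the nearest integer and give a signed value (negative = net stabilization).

Fe²⁺: group 8, so d-count = 8 − 2 = 6.
Electron filling gives t2g^6 e_g^0.
The orbital stabilization is -2.4Δₒ = -2.4 × 18690 = -44856 cm⁻¹.
Relative to high-spin t2g^4 e_g^2 (1 paired), the low-spin configuration has 2 additional pairs, contributing +2 × 16950 = +33900 cm⁻¹.
Net CFSE = -44856 + 33900 = -10956 cm⁻¹.

-10956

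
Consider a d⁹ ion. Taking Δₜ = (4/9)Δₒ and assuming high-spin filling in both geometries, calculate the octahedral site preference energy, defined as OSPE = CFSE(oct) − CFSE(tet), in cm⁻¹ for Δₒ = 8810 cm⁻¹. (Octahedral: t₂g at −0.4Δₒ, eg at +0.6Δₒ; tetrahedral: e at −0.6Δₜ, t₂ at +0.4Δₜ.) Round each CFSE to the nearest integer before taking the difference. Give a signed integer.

-3720

Octahedral high-spin t₂g⁶ eg³: CFSE = -0.6 × 8810 = -5286 cm⁻¹.
Tetrahedral e⁴ t₂⁵ gives -0.4Δₜ = -0.4 × (4/9) × 8810 = -1566 cm⁻¹.
Subtracting, OSPE = -5286 − (-1566) = -3720 cm⁻¹.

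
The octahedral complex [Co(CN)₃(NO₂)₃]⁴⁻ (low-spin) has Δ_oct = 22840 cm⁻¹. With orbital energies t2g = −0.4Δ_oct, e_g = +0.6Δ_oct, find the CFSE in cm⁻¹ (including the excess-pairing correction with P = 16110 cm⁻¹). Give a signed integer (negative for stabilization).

Ligand charges: 3×(-1) from CN⁻ and 3×(-1) from NO₂⁻ sum to -6; with overall charge -4, Co is +2.
Co sits in group 9; removing 2 electrons leaves Co²⁺ with 9 − 2 = 7 d electrons.
Configuration: t2g^6 e_g^1.
CFSE(orbital) = 6×(-0.4Δ_oct) + 1×(0.6Δ_oct) = -1.8Δ_oct; with Δ_oct = 22840 cm⁻¹ that is -41112 cm⁻¹.
High-spin d⁷ would be t2g^5 e_g^2 with 2 pairs; low-spin has 3, so 1 excess pair costs +1P = +16110 cm⁻¹.
Combining: -41112 + 16110 = -25002 cm⁻¹.

-25002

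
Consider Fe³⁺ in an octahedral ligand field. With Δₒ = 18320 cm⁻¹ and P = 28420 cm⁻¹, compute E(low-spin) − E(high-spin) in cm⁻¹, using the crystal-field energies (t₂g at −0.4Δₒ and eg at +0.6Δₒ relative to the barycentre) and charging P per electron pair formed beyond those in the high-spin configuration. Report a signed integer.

20200

Group 8 minus oxidation state +3 gives a d⁵ configuration for Fe³⁺.
High-spin d⁵ fills as t₂g³ eg² with CFSE 3(−0.4) + 2(+0.6) = 0.0Δₒ = 0 cm⁻¹.
For low-spin the configuration is t₂g⁵ eg⁰: orbital energy -2.0 × 18320 = -36640 cm⁻¹, and 2 additional pairs relative to high-spin add 56840 cm⁻¹, giving 20200 cm⁻¹.
The difference is 20200 − (0) = 20200 cm⁻¹, so high-spin lies lower.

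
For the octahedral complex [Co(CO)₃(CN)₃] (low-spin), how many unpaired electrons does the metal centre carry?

Ligand charges: 3×(+0) from CO and 3×(-1) from CN⁻ sum to -3; with overall charge +0, Co is +3.
Group 9 minus oxidation state +3 gives a d⁶ configuration for Co³⁺.
Configuration: t₂g⁶ eg⁰, giving 0 unpaired electrons.

0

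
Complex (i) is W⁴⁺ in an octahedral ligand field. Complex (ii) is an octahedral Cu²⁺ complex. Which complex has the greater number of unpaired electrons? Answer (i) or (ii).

(i): Group 6 minus oxidation state +4 gives a d² configuration for W⁴⁺; t2g^2 e_g^0 → 2 unpaired.
(ii): Cu²⁺: group 11, so d-count = 11 − 2 = 9; t2g^6 e_g^3 → 1 unpaired.
So (i) has more unpaired electrons.

(i)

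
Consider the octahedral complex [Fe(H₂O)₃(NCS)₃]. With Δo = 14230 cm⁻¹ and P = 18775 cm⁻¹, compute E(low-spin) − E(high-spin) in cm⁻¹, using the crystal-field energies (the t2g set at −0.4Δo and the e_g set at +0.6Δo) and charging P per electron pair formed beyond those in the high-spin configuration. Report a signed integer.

Ligand charges: 3×(+0) from H₂O and 3×(-1) from NCS⁻ sum to -3; with overall charge +0, Fe is +3.
Group 8 minus oxidation state +3 gives a d⁵ configuration for Fe³⁺.
High-spin d⁵ fills as t2g^3 e_g^2 with CFSE 3(−0.4) + 2(+0.6) = 0.0Δo = 0 cm⁻¹.
For low-spin the configuration is t2g^5 e_g^0: orbital energy -2.0 × 14230 = -28460 cm⁻¹, and 2 additional pairs relative to high-spin add 37550 cm⁻¹, giving 9090 cm⁻¹.
Thus E(LS) − E(HS) = 9090 cm⁻¹.

9090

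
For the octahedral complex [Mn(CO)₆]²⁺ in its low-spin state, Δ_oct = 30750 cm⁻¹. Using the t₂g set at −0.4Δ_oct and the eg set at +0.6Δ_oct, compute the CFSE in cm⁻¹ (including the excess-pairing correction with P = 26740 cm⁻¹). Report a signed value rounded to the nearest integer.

CO is neutral, so the +2 overall charge sits on Mn: oxidation state +2.
Mn sits in group 7; removing 2 electrons leaves Mn²⁺ with 7 − 2 = 5 d electrons.
The d⁵ electrons fill as t₂g⁵ eg⁰.
Orbital CFSE = 5(-0.4) + 0(0.6) = -2.0Δ_oct = -2.0 × 30750 = -61500 cm⁻¹.
Relative to high-spin t₂g³ eg² (0 paired), the low-spin configuration has 2 additional pairs, contributing +2 × 26740 = +53480 cm⁻¹.
Net CFSE = -61500 + 53480 = -8020 cm⁻¹.

-8020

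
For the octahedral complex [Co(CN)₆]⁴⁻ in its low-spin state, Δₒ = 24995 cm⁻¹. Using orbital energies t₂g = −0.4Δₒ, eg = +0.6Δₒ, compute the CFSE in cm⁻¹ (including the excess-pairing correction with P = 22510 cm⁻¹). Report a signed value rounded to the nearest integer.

-22481

Each CN⁻ contributes -1; 6 × (-1) = -6. With overall charge -4, Co is in the +2 oxidation state.
Co sits in group 9; removing 2 electrons leaves Co²⁺ with 9 − 2 = 7 d electrons.
Configuration: t₂g⁶ eg¹.
Orbital CFSE = 6(-0.4) + 1(0.6) = -1.8Δₒ = -1.8 × 24995 = -44991 cm⁻¹.
Relative to high-spin t₂g⁵ eg² (2 paired), the low-spin configuration has 1 additional pair, contributing +1 × 22510 = +22510 cm⁻¹.
Overall CFSE = -44991 + 22510 = -22481 cm⁻¹.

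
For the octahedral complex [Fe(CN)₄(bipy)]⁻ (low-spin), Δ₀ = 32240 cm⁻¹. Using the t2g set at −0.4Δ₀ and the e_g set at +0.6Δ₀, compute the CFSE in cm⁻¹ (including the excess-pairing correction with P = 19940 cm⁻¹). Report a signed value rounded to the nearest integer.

Ligand charges: 4×(-1) from CN⁻ and 1×(+0) from bipy sum to -4; with overall charge -1, Fe is +3.
Fe³⁺: group 8, so d-count = 8 − 3 = 5.
Electron filling gives t2g^5 e_g^0.
CFSE(orbital) = 5×(-0.4Δ₀) + 0×(0.6Δ₀) = -2.0Δ₀; with Δ₀ = 32240 cm⁻¹ that is -64480 cm⁻¹.
Relative to high-spin t2g^3 e_g^2 (0 paired), the low-spin configuration has 2 additional pairs, contributing +2 × 19940 = +39880 cm⁻¹.
Combining: -64480 + 39880 = -24600 cm⁻¹.

-24600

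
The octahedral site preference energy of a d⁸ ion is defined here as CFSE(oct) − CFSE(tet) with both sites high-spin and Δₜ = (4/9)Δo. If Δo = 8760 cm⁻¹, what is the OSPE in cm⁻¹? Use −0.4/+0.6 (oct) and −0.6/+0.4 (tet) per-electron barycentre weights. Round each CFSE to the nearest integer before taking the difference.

Octahedral (high-spin): t₂g⁶ eg², CFSE = 6(−0.4) + 2(+0.6) = -1.2Δo = -1.2 × 8760 = -10512 cm⁻¹.
In a tetrahedral site the filling is e⁴ t₂⁴: CFSE(tet) = -0.8Δₜ = -0.8 × (4/9)(8760) = -3115 cm⁻¹.
Subtracting, OSPE = -10512 − (-3115) = -7397 cm⁻¹.

-7397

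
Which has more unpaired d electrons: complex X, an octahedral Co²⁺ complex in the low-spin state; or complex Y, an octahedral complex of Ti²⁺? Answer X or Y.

X: Co sits in group 9; removing 2 electrons leaves Co²⁺ with 9 − 2 = 7 d electrons; t₂g⁶ eg¹ → 1 unpaired.
Y: Ti²⁺: group 4, so d-count = 4 − 2 = 2; For octahedral d² the high- and low-spin configurations coincide; t₂g² eg⁰ → 2 unpaired.
So Y has more unpaired electrons.

Y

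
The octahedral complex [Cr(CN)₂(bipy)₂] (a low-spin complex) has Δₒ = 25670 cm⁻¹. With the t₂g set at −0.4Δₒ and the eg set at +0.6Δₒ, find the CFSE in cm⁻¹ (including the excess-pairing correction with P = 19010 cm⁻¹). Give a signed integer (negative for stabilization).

-22062

Ligand charges: 2×(-1) from CN⁻ and 2×(+0) from bipy sum to -2; with overall charge +0, Cr is +2.
Cr is in group 6, so Cr²⁺ is d⁴ (6 − 2 = 4).
Electron filling gives t₂g⁴ eg⁰.
The orbital stabilization is -1.6Δₒ = -1.6 × 25670 = -41072 cm⁻¹.
High-spin d⁴ would be t₂g³ eg¹ with 0 pairs; low-spin has 1, so 1 excess pair costs +1P = +19010 cm⁻¹.
Overall CFSE = -41072 + 19010 = -22062 cm⁻¹.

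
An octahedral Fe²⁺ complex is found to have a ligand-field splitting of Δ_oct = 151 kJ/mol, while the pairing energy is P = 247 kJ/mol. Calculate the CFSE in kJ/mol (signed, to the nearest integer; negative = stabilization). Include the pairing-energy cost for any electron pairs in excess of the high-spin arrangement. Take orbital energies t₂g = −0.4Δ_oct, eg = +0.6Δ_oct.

Fe²⁺: group 8, so d-count = 8 − 2 = 6.
Since Δ_oct = 151 kJ/mol < P = 247 kJ/mol, the complex adopts the high-spin configuration.
Configuration: t₂g⁴ eg².
Orbital CFSE = -0.4Δ_oct = -0.4 × 151 = -60 kJ/mol.
High-spin has no excess pairs, so no pairing correction applies.

-60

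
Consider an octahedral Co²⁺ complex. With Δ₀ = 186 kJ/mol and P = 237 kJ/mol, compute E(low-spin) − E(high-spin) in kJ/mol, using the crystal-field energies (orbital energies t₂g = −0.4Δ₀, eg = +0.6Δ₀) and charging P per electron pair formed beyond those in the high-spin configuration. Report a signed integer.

51

Co sits in group 9; removing 2 electrons leaves Co²⁺ with 9 − 2 = 7 d electrons.
In the high-spin limit (t₂g⁵ eg²) the orbital term is -0.8Δ₀ = -149 kJ/mol, with no excess pairing.
Low-spin: t₂g⁶ eg¹, orbital CFSE = -1.8Δ₀ = -335 kJ/mol; plus 1 excess pair × P = +237 kJ/mol; total -98 kJ/mol.
The difference is -98 − (-149) = 51 kJ/mol, so high-spin lies lower.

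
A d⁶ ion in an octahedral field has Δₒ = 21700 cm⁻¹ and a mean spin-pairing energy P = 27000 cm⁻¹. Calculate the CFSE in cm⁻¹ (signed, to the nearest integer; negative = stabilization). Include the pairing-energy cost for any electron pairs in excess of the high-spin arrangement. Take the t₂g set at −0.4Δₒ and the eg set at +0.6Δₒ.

Δₒ < P, so pairing is avoided: the ground state is high-spin.
Filling d⁶ accordingly: t₂g⁴ eg².
Orbital CFSE = -0.4Δₒ = -0.4 × 21700 = -8680 cm⁻¹.
High-spin has no excess pairs, so no pairing correction applies.

-8680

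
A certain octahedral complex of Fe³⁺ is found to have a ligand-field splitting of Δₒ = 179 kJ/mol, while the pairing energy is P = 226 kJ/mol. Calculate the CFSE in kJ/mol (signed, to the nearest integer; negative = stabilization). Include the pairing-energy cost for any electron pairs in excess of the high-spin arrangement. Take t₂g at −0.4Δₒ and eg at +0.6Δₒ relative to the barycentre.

0

Fe is in group 8, so Fe³⁺ is d⁵ (8 − 3 = 5).
Here Δₒ < P (179 < 226), so the high-spin state is favoured.
Filling d⁵ accordingly: t₂g³ eg².
Orbital CFSE = 0.0Δₒ = 0.0 × 179 = 0 kJ/mol.
High-spin has no excess pairs, so no pairing correction applies.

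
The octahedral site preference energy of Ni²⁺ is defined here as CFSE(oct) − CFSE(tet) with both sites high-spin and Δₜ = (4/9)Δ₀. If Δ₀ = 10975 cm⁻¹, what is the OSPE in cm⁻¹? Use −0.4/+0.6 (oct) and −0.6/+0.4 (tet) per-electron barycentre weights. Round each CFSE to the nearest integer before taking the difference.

Group 10 minus oxidation state +2 gives a d⁸ configuration for Ni²⁺.
Octahedral high-spin t₂g⁶ eg²: CFSE = -1.2 × 10975 = -13170 cm⁻¹.
Tetrahedral e⁴ t₂⁴ gives -0.8Δₜ = -0.8 × (4/9) × 10975 = -3902 cm⁻¹.
OSPE = -13170 − (-3902) = -9268 cm⁻¹.

-9268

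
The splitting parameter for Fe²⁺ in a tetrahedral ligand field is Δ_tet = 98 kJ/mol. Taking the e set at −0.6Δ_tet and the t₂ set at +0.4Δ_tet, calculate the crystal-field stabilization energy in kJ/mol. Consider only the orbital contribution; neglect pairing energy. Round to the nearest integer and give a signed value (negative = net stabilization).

-59

Fe is in group 8, so Fe²⁺ is d⁶ (8 − 2 = 6).
With tetrahedral geometry the complex is necessarily high-spin.
Configuration: e³ t₂³.
CFSE(orbital) = 3×(-0.6Δ_tet) + 3×(0.4Δ_tet) = -0.6Δ_tet; with Δ_tet = 98 kJ/mol that is -59 kJ/mol.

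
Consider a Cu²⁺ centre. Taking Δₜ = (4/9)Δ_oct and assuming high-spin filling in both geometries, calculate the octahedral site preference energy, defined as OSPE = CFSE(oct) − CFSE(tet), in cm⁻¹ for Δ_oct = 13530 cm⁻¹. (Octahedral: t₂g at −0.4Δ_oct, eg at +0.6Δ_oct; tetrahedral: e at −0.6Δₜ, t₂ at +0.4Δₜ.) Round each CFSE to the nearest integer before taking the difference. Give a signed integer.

Cu is in group 11, so Cu²⁺ is d⁹ (11 − 2 = 9).
Octahedral (high-spin): t2g^6 e_g^3, CFSE = 6(−0.4) + 3(+0.6) = -0.6Δ_oct = -0.6 × 13530 = -8118 cm⁻¹.
Tetrahedral: e^4 t2^5, CFSE = 4(−0.6) + 5(+0.4) = -0.4Δₜ = -0.4 × (4/9) × 13530 = -2405 cm⁻¹.
OSPE = CFSE(oct) − CFSE(tet) = -8118 − (-2405) = -5713 cm⁻¹.

-5713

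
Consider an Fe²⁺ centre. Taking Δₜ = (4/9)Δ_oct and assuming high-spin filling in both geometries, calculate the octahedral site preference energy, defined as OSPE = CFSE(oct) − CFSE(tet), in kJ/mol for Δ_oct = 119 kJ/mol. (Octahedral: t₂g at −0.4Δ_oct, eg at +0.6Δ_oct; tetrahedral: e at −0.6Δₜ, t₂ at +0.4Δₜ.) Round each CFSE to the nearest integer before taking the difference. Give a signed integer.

-16

Fe²⁺: group 8, so d-count = 8 − 2 = 6.
In an octahedral site d⁶ (HS) is t2g^4 e_g^2, giving CFSE(oct) = -0.4Δ_oct = -48 kJ/mol.
In a tetrahedral site the filling is e^3 t2^3: CFSE(tet) = -0.6Δₜ = -0.6 × (4/9)(119) = -32 kJ/mol.
OSPE = CFSE(oct) − CFSE(tet) = -48 − (-32) = -16 kJ/mol.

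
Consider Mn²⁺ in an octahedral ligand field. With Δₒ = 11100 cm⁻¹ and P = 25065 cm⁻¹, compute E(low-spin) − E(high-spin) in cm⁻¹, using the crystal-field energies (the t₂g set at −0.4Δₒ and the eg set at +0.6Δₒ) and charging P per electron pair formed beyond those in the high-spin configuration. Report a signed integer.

27930

Mn is in group 7, so Mn²⁺ is d⁵ (7 − 2 = 5).
In the high-spin limit (t₂g³ eg²) the orbital term is 0.0Δₒ = 0 cm⁻¹, with no excess pairing.
Low-spin t₂g⁵ eg⁰ gives -2.0Δₒ = -22200 cm⁻¹, but forming 2 extra pairs costs 2P = 50130 cm⁻¹, so E(LS) = -22200 + 50130 = 27930 cm⁻¹.
E(LS) − E(HS) = 27930 − (0) = 27930 cm⁻¹.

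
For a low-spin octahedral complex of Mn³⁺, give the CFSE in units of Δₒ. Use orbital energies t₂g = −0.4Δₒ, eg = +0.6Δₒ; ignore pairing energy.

-1.6 Δₒ

Mn is in group 7, so Mn³⁺ is d⁴ (7 − 3 = 4).
Configuration: t₂g⁴ eg⁰.
CFSE = 4(-0.4Δₒ) + 0(0.6Δₒ) = -1.6Δₒ + 0.0Δₒ = -1.6Δₒ.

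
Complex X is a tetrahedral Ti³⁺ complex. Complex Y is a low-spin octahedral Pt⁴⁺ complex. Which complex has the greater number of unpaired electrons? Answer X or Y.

X

X: Ti is in group 4, so Ti³⁺ is d¹ (4 − 3 = 1); Tetrahedral fields are weak (Δₜ ≈ 4/9 Δₒ), so electrons fill high-spin; e^1 t2^0 → 1 unpaired.
Y: Pt sits in group 10; removing 4 electrons leaves Pt⁴⁺ with 10 − 4 = 6 d electrons; t2g^6 e_g^0 → 0 unpaired.
So X has more unpaired electrons.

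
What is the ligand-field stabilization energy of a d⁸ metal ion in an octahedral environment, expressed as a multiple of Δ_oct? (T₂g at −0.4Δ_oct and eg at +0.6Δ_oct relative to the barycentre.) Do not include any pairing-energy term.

Configuration: t₂g⁶ eg².
CFSE = 6(-0.4Δ_oct) + 2(0.6Δ_oct) = -2.4Δ_oct + 1.2Δ_oct = -1.2Δ_oct.

-1.2 Δ_oct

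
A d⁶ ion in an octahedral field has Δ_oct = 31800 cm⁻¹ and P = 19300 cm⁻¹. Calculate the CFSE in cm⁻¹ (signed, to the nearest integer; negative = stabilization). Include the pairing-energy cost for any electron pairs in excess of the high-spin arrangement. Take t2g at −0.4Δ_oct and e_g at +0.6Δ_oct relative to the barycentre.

Since Δ_oct = 31800 cm⁻¹ > P = 19300 cm⁻¹, the complex adopts the low-spin configuration.
Configuration: t2g^6 e_g^0.
Orbital CFSE = -2.4Δ_oct = -2.4 × 31800 = -76320 cm⁻¹.
Excess pairs vs high-spin: 3 − 1 = 2; pairing cost = +38600 cm⁻¹.
Net CFSE = -76320 + 38600 = -37720 cm⁻¹.

-37720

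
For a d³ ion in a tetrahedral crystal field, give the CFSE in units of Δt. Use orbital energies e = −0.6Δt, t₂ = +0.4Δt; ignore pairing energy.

With tetrahedral geometry the complex is necessarily high-spin.
Configuration: e² t₂¹.
CFSE = 2(-0.6Δt) + 1(0.4Δt) = -1.2Δt + 0.4Δt = -0.8Δt.

-0.8 Δt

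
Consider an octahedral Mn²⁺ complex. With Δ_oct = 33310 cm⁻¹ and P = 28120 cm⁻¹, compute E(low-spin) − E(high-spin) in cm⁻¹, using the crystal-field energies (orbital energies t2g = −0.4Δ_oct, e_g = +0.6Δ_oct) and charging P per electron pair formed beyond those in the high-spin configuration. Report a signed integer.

Group 7 minus oxidation state +2 gives a d⁵ configuration for Mn²⁺.
High-spin: t2g^3 e_g^2, CFSE = 0.0Δ_oct = 0 cm⁻¹.
Low-spin t2g^5 e_g^0 gives -2.0Δ_oct = -66620 cm⁻¹, but forming 2 extra pairs costs 2P = 56240 cm⁻¹, so E(LS) = -66620 + 56240 = -10380 cm⁻¹.
Thus E(LS) − E(HS) = -10380 cm⁻¹.

-10380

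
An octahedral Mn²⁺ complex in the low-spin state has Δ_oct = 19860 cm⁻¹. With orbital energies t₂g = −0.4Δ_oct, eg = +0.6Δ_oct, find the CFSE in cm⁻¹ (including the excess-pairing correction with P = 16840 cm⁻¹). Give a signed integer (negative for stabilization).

Mn is in group 7, so Mn²⁺ is d⁵ (7 − 2 = 5).
Configuration: t₂g⁵ eg⁰.
CFSE(orbital) = 5×(-0.4Δ_oct) + 0×(0.6Δ_oct) = -2.0Δ_oct; with Δ_oct = 19860 cm⁻¹ that is -39720 cm⁻¹.
Relative to high-spin t₂g³ eg² (0 paired), the low-spin configuration has 2 additional pairs, contributing +2 × 16840 = +33680 cm⁻¹.
Combining: -39720 + 33680 = -6040 cm⁻¹.

-6040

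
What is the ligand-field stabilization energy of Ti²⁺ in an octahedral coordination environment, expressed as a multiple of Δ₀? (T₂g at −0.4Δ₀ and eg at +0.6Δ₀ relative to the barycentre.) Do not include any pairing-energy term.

-0.8 Δ₀

Ti is in group 4, so Ti²⁺ is d² (4 − 2 = 2).
Configuration: t₂g² eg⁰.
CFSE = 2(-0.4Δ₀) + 0(0.6Δ₀) = -0.8Δ₀ + 0.0Δ₀ = -0.8Δ₀.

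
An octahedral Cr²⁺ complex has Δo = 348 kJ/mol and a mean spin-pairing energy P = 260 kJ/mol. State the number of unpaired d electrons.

2

Group 6 minus oxidation state +2 gives a d⁴ configuration for Cr²⁺.
With Δo > P the complex is low-spin.
Filling d⁴ accordingly: t2g^4 e_g^0.
Unpaired electrons: 2.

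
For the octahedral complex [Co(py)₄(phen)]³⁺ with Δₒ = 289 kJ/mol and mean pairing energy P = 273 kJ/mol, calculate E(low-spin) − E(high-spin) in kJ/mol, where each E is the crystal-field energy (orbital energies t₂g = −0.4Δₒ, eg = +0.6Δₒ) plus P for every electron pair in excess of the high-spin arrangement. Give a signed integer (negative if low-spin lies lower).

-32

Ligand charges: 4×(+0) from py and 1×(+0) from phen sum to +0; with overall charge +3, Co is +3.
Co³⁺: group 9, so d-count = 9 − 3 = 6.
High-spin d⁶ fills as t₂g⁴ eg² with CFSE 4(−0.4) + 2(+0.6) = -0.4Δₒ = -116 kJ/mol.
Low-spin: t₂g⁶ eg⁰, orbital CFSE = -2.4Δₒ = -694 kJ/mol; plus 2 excess pairs × P = +546 kJ/mol; total -148 kJ/mol.
E(LS) − E(HS) = -148 − (-116) = -32 kJ/mol.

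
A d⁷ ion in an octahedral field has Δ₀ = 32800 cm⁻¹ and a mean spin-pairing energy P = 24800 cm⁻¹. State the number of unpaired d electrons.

With Δ₀ > P the complex is low-spin.
Filling d⁷ accordingly: t2g^6 e_g^1.
Unpaired electrons: 1.

1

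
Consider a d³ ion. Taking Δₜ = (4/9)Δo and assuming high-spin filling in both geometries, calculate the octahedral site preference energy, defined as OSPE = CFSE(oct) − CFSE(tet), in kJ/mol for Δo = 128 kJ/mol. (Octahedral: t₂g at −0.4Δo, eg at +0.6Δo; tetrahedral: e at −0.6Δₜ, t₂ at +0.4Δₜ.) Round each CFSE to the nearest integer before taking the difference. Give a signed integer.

Octahedral high-spin t2g^3 e_g^0: CFSE = -1.2 × 128 = -154 kJ/mol.
In a tetrahedral site the filling is e^2 t2^1: CFSE(tet) = -0.8Δₜ = -0.8 × (4/9)(128) = -46 kJ/mol.
OSPE = -154 − (-46) = -108 kJ/mol.

-108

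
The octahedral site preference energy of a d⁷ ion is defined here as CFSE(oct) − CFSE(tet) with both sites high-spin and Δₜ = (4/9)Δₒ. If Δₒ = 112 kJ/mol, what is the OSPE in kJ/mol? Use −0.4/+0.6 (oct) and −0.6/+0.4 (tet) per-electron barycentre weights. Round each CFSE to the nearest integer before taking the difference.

-30

Octahedral (high-spin): t₂g⁵ eg², CFSE = 5(−0.4) + 2(+0.6) = -0.8Δₒ = -0.8 × 112 = -90 kJ/mol.
In a tetrahedral site the filling is e⁴ t₂³: CFSE(tet) = -1.2Δₜ = -1.2 × (4/9)(112) = -60 kJ/mol.
OSPE = CFSE(oct) − CFSE(tet) = -90 − (-60) = -30 kJ/mol.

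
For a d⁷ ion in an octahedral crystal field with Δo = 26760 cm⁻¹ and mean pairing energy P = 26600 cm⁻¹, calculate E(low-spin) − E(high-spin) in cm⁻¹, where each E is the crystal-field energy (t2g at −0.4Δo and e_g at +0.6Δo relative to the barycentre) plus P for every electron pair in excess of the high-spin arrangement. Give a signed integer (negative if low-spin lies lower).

-160

High-spin: t2g^5 e_g^2, CFSE = -0.8Δo = -21408 cm⁻¹.
Low-spin: t2g^6 e_g^1, orbital CFSE = -1.8Δo = -48168 cm⁻¹; plus 1 excess pair × P = +26600 cm⁻¹; total -21568 cm⁻¹.
Thus E(LS) − E(HS) = -160 cm⁻¹.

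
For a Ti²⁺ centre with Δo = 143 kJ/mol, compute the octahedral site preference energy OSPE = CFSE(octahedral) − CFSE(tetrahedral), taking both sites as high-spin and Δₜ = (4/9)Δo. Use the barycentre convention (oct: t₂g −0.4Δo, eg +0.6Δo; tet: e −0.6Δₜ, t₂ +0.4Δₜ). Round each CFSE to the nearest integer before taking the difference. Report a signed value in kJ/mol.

Ti is in group 4, so Ti²⁺ is d² (4 − 2 = 2).
In an octahedral site d² (HS) is t₂g² eg⁰, giving CFSE(oct) = -0.8Δo = -114 kJ/mol.
In a tetrahedral site the filling is e² t₂⁰: CFSE(tet) = -1.2Δₜ = -1.2 × (4/9)(143) = -76 kJ/mol.
OSPE = CFSE(oct) − CFSE(tet) = -114 − (-76) = -38 kJ/mol.

-38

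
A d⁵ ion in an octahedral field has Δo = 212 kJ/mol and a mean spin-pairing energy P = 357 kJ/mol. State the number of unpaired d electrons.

5

Here Δo < P (212 < 357), so the high-spin state is favoured.
Filling d⁵ accordingly: t2g^3 e_g^2.
Unpaired electrons: 5.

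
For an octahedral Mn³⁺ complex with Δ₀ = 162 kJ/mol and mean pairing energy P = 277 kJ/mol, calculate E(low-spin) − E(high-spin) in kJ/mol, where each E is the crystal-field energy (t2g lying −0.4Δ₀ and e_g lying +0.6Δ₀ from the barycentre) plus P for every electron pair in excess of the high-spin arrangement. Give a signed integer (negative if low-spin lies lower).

Mn is in group 7, so Mn³⁺ is d⁴ (7 − 3 = 4).
High-spin: t2g^3 e_g^1, CFSE = -0.6Δ₀ = -97 kJ/mol.
Low-spin t2g^4 e_g^0 gives -1.6Δ₀ = -259 kJ/mol, but forming 1 extra pair costs 1P = 277 kJ/mol, so E(LS) = -259 + 277 = 18 kJ/mol.
Thus E(LS) − E(HS) = 115 kJ/mol.

115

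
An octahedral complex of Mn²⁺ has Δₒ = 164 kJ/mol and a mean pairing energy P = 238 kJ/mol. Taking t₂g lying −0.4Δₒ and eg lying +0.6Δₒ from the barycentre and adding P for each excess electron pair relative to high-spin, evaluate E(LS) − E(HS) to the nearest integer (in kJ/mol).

Mn sits in group 7; removing 2 electrons leaves Mn²⁺ with 7 − 2 = 5 d electrons.
High-spin d⁵ fills as t₂g³ eg² with CFSE 3(−0.4) + 2(+0.6) = 0.0Δₒ = 0 kJ/mol.
For low-spin the configuration is t₂g⁵ eg⁰: orbital energy -2.0 × 164 = -328 kJ/mol, and 2 additional pairs relative to high-spin add 476 kJ/mol, giving 148 kJ/mol.
Thus E(LS) − E(HS) = 148 kJ/mol.

148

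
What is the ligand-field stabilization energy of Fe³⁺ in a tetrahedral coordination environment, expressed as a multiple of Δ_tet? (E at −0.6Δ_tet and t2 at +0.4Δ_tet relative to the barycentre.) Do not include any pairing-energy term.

Group 8 minus oxidation state +3 gives a d⁵ configuration for Fe³⁺.
With tetrahedral geometry the complex is necessarily high-spin.
Configuration: e^2 t2^3.
CFSE = 2(-0.6Δ_tet) + 3(0.4Δ_tet) = -1.2Δ_tet + 1.2Δ_tet = 0.0Δ_tet.

0.0 Δ_tet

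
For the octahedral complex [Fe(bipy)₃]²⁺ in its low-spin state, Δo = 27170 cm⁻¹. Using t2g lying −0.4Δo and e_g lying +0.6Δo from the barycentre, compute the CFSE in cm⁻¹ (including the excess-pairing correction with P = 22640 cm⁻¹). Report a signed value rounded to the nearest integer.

-19928

bipy is neutral, so the +2 overall charge sits on Fe: oxidation state +2.
Fe²⁺: group 8, so d-count = 8 − 2 = 6.
Configuration: t2g^6 e_g^0.
The orbital stabilization is -2.4Δo = -2.4 × 27170 = -65208 cm⁻¹.
Relative to high-spin t2g^4 e_g^2 (1 paired), the low-spin configuration has 2 additional pairs, contributing +2 × 22640 = +45280 cm⁻¹.
Overall CFSE = -65208 + 45280 = -19928 cm⁻¹.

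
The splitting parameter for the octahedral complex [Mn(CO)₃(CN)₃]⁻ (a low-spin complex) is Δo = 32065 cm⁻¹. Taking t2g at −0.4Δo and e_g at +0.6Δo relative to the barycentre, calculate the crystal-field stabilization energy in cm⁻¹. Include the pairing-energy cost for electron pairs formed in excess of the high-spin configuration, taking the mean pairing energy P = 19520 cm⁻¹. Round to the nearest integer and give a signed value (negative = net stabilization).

-25090

Ligand charges: 3×(+0) from CO and 3×(-1) from CN⁻ sum to -3; with overall charge -1, Mn is +2.
Mn is in group 7, so Mn²⁺ is d⁵ (7 − 2 = 5).
The d⁵ electrons fill as t2g^5 e_g^0.
CFSE(orbital) = 5×(-0.4Δo) + 0×(0.6Δo) = -2.0Δo; with Δo = 32065 cm⁻¹ that is -64130 cm⁻¹.
Relative to high-spin t2g^3 e_g^2 (0 paired), the low-spin configuration has 2 additional pairs, contributing +2 × 19520 = +39040 cm⁻¹.
Net CFSE = -64130 + 39040 = -25090 cm⁻¹.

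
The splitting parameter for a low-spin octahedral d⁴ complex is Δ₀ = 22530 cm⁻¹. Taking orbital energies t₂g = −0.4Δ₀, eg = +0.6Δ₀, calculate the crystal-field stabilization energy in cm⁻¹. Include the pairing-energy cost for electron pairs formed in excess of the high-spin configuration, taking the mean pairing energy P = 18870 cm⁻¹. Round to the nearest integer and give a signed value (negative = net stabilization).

The d⁴ electrons fill as t₂g⁴ eg⁰.
CFSE(orbital) = 4×(-0.4Δ₀) + 0×(0.6Δ₀) = -1.6Δ₀; with Δ₀ = 22530 cm⁻¹ that is -36048 cm⁻¹.
Pairing penalty: 1 pair vs 0 in the high-spin reference → 1 extra × P = 18870 cm⁻¹.
Combining: -36048 + 18870 = -17178 cm⁻¹.

-17178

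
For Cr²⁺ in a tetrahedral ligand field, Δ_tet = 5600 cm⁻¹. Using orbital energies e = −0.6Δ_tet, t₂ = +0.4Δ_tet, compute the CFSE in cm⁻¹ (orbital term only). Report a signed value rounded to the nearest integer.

Cr sits in group 6; removing 2 electrons leaves Cr²⁺ with 6 − 2 = 4 d electrons.
With tetrahedral geometry the complex is necessarily high-spin.
The d⁴ electrons fill as e² t₂².
The orbital stabilization is -0.4Δ_tet = -0.4 × 5600 = -2240 cm⁻¹.

-2240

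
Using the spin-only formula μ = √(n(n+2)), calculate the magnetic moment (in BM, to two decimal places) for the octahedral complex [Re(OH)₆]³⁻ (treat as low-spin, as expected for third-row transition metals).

Each OH⁻ contributes -1; 6 × (-1) = -6. With overall charge -3, Re is in the +3 oxidation state.
Re³⁺: group 7, so d-count = 7 − 3 = 4.
Configuration: t2g^4 e_g^0 → 2 unpaired electrons.
μ(spin-only) = √[2(2+2)] = √8 ≈ 2.83 BM.

2.83 BM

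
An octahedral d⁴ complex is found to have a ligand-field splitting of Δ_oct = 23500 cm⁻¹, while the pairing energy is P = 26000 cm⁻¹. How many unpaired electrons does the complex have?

Here Δ_oct < P (23500 < 26000), so the high-spin state is favoured.
That gives t₂g³ eg¹.
Unpaired electrons: 4.

4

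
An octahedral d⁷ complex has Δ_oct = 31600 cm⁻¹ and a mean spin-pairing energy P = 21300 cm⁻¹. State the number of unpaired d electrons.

Here Δ_oct > P (31600 > 21300), so the low-spin state is favoured.
Configuration: t₂g⁶ eg¹.
Unpaired electrons: 1.

1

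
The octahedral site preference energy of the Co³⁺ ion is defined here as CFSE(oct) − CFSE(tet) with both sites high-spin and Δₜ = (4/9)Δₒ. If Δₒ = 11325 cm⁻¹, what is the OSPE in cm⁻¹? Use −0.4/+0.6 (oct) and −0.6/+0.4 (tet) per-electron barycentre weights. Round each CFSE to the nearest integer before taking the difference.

-1510

Co³⁺: group 9, so d-count = 9 − 3 = 6.
In an octahedral site d⁶ (HS) is t₂g⁴ eg², giving CFSE(oct) = -0.4Δₒ = -4530 cm⁻¹.
Tetrahedral: e³ t₂³, CFSE = 3(−0.6) + 3(+0.4) = -0.6Δₜ = -0.6 × (4/9) × 11325 = -3020 cm⁻¹.
OSPE = -4530 − (-3020) = -1510 cm⁻¹.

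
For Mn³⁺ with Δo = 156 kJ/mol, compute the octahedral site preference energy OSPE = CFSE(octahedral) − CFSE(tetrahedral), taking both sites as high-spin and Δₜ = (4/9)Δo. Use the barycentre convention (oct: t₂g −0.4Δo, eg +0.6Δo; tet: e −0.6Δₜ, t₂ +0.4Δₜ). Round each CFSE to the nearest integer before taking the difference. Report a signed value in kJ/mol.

Mn³⁺: group 7, so d-count = 7 − 3 = 4.
Octahedral (high-spin): t₂g³ eg¹, CFSE = 3(−0.4) + 1(+0.6) = -0.6Δo = -0.6 × 156 = -94 kJ/mol.
Tetrahedral e² t₂² gives -0.4Δₜ = -0.4 × (4/9) × 156 = -28 kJ/mol.
Subtracting, OSPE = -94 − (-28) = -66 kJ/mol.

-66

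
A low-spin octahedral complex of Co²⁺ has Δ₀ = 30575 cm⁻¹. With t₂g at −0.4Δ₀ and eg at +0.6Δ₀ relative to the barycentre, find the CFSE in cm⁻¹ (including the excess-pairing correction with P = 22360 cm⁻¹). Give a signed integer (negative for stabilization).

Group 9 minus oxidation state +2 gives a d⁷ configuration for Co²⁺.
The d⁷ electrons fill as t₂g⁶ eg¹.
The orbital stabilization is -1.8Δ₀ = -1.8 × 30575 = -55035 cm⁻¹.
High-spin d⁷ would be t₂g⁵ eg² with 2 pairs; low-spin has 3, so 1 excess pair costs +1P = +22360 cm⁻¹.
Combining: -55035 + 22360 = -32675 cm⁻¹.

-32675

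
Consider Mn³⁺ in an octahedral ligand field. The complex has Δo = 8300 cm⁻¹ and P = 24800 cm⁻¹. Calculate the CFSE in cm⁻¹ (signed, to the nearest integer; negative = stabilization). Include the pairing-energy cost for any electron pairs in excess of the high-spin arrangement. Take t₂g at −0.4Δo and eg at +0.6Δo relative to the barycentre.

Mn is in group 7, so Mn³⁺ is d⁴ (7 − 3 = 4).
Δo < P, so pairing is avoided: the ground state is high-spin.
That gives t₂g³ eg¹.
Orbital CFSE = -0.6Δo = -0.6 × 8300 = -4980 cm⁻¹.
High-spin has no excess pairs, so no pairing correction applies.

-4980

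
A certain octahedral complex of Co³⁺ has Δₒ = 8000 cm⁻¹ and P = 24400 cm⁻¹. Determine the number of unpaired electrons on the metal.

4

Co³⁺: group 9, so d-count = 9 − 3 = 6.
With Δₒ < P the complex is high-spin.
That gives t₂g⁴ eg².
Unpaired electrons: 4.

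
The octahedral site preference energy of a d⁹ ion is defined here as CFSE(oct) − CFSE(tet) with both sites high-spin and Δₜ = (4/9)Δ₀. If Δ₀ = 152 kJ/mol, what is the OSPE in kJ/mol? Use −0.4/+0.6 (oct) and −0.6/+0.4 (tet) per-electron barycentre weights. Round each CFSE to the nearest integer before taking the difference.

Octahedral (high-spin): t₂g⁶ eg³, CFSE = 6(−0.4) + 3(+0.6) = -0.6Δ₀ = -0.6 × 152 = -91 kJ/mol.
Tetrahedral e⁴ t₂⁵ gives -0.4Δₜ = -0.4 × (4/9) × 152 = -27 kJ/mol.
Subtracting, OSPE = -91 − (-27) = -64 kJ/mol.

-64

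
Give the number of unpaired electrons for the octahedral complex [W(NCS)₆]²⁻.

Each NCS⁻ contributes -1; 6 × (-1) = -6. With overall charge -2, W is in the +4 oxidation state.
Group 6 minus oxidation state +4 gives a d² configuration for W⁴⁺.
Configuration: t2g^2 e_g^0, giving 2 unpaired electrons.

2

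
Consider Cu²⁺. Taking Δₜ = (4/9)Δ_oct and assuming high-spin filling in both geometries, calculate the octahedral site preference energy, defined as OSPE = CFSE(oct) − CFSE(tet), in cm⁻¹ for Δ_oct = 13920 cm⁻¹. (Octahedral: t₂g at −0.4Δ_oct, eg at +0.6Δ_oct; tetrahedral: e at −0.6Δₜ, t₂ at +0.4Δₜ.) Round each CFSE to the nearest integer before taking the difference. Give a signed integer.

-5877

Cu²⁺: group 11, so d-count = 11 − 2 = 9.
Octahedral high-spin t₂g⁶ eg³: CFSE = -0.6 × 13920 = -8352 cm⁻¹.
In a tetrahedral site the filling is e⁴ t₂⁵: CFSE(tet) = -0.4Δₜ = -0.4 × (4/9)(13920) = -2475 cm⁻¹.
OSPE = -8352 − (-2475) = -5877 cm⁻¹.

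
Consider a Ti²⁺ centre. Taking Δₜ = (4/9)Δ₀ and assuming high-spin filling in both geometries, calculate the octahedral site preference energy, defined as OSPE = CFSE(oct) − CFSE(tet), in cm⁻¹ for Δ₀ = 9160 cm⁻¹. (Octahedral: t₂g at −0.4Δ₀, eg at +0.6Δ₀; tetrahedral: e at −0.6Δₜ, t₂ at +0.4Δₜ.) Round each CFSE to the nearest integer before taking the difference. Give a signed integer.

Ti is in group 4, so Ti²⁺ is d² (4 − 2 = 2).
Octahedral high-spin t2g^2 e_g^0: CFSE = -0.8 × 9160 = -7328 cm⁻¹.
In a tetrahedral site the filling is e^2 t2^0: CFSE(tet) = -1.2Δₜ = -1.2 × (4/9)(9160) = -4885 cm⁻¹.
Subtracting, OSPE = -7328 − (-4885) = -2443 cm⁻¹.

-2443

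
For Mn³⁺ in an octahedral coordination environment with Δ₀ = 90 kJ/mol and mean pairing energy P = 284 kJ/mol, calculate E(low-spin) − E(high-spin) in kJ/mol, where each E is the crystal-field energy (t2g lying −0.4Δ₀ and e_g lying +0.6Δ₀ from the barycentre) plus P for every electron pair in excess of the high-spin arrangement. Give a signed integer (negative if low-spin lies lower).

Group 7 minus oxidation state +3 gives a d⁴ configuration for Mn³⁺.
High-spin: t2g^3 e_g^1, CFSE = -0.6Δ₀ = -54 kJ/mol.
For low-spin the configuration is t2g^4 e_g^0: orbital energy -1.6 × 90 = -144 kJ/mol, and 1 additional pair relative to high-spin adds 284 kJ/mol, giving 140 kJ/mol.
Thus E(LS) − E(HS) = 194 kJ/mol.

194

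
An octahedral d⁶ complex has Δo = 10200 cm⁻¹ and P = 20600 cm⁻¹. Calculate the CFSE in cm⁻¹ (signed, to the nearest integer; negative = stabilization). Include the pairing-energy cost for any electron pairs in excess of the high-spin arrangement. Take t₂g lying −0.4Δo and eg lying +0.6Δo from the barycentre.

-4080

Δo < P, so pairing is avoided: the ground state is high-spin.
That gives t₂g⁴ eg².
Orbital CFSE = -0.4Δo = -0.4 × 10200 = -4080 cm⁻¹.
High-spin has no excess pairs, so no pairing correction applies.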